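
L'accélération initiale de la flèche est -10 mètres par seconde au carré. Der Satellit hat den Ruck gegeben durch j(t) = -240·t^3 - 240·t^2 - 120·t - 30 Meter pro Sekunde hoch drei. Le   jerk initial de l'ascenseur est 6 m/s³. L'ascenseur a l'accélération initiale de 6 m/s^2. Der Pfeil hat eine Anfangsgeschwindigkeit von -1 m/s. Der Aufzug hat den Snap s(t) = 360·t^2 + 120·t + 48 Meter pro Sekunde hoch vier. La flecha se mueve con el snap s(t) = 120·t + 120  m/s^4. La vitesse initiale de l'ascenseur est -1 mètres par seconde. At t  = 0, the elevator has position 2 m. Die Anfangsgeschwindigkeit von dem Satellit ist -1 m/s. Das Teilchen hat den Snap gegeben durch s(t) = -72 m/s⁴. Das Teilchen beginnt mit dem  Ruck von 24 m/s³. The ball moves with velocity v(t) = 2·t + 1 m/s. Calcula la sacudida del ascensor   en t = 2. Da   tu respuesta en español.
Debemos encontrar la antiderivada de nuestra ecuación del snap s(t) = 360·t^2 + 120·t + 48 1 vez. La integral del snap, con j(0) = 6, da la sacudida: j(t) = 120·t^3 + 60·t^2 + 48·t + 6. De la ecuación de la sacudida j(t) = 120·t^3 + 60·t^2 + 48·t + 6, sustituimos t = 2 para obtener j = 1302.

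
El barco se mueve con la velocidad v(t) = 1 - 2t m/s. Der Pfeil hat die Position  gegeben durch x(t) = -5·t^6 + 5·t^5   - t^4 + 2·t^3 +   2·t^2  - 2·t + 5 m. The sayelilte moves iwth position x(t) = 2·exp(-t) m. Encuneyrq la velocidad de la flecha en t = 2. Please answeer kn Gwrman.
Wir müssen unsere Gleichung für die Position x(t) = -5·t^6 + 5·t^5 - t^4 + 2·t^3 + 2·t^2 - 2·t + 5 1-mal ableiten. Mit d/dt von x(t) finden wir v(t) = -30·t^5 + 25·t^4 - 4·t^3 + 6·t^2 + 4·t - 2. Wir haben die Geschwindigkeit v(t) = -30·t^5 + 25·t^4 - 4·t^3 + 6·t^2 + 4·t - 2. Durch Einsetzen von t = 2: v(2) = -562.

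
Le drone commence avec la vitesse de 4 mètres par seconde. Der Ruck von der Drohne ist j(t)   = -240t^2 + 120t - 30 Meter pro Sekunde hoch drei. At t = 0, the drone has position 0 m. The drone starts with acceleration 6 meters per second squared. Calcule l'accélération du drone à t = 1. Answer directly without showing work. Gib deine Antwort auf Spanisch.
La aceleración en t = 1 es a = -44.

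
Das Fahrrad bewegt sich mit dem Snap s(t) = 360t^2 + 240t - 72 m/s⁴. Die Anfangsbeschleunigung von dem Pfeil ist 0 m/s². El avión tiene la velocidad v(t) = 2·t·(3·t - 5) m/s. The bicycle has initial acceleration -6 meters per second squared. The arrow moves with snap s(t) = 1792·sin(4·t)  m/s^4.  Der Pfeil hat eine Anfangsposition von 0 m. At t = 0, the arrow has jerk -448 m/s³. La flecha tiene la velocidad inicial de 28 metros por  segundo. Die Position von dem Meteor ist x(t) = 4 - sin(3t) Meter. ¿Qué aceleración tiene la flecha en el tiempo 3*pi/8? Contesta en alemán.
Um dies zu lösen, müssen wir 2 Integrale unserer Gleichung für den Snap s(t) = 1792·sin(4·t) finden. Durch Integration von dem Snap und Verwendung der Anfangsbedingung j(0) = -448, erhalten wir j(t) = -448·cos(4·t). Mit ∫j(t)dt und Anwendung von a(0) = 0, finden wir a(t) = -112·sin(4·t). Wir haben die Beschleunigung a(t) = -112·sin(4·t). Durch Einsetzen von t = 3*pi/8: a(3*pi/8) = 112.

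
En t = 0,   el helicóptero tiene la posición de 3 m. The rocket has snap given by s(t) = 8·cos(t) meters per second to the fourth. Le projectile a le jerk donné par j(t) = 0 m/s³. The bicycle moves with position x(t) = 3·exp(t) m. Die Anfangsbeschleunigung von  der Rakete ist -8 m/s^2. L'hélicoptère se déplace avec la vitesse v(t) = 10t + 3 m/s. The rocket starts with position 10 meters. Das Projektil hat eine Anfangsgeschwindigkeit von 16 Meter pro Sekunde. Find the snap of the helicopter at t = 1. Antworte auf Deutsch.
Ausgehend von der Geschwindigkeit v(t) = 10·t + 3, nehmen wir 3 Ableitungen. Mit d/dt von v(t) finden wir a(t) = 10. Die Ableitung von der Beschleunigung ergibt den Ruck: j(t) = 0. Durch Ableiten von dem Ruck erhalten wir den Snap: s(t) = 0. Aus der Gleichung für den Snap s(t) = 0, setzen wir t = 1 ein und erhalten s = 0.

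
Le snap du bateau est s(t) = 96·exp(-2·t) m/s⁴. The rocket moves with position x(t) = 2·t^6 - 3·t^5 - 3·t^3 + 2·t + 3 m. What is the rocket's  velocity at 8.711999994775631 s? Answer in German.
Wir müssen unsere Gleichung für die Position x(t) = 2·t^6 - 3·t^5 - 3·t^3 + 2·t + 3 1-mal ableiten. Mit d/dt von x(t) finden wir v(t) = 12·t^5 - 15·t^4 - 9·t^2 + 2. Wir haben die Geschwindigkeit v(t) = 12·t^5 - 15·t^4 - 9·t^2 + 2. Durch Einsetzen von t = 8.711999994775631: v(8.711999994775631) = 515150.524671363.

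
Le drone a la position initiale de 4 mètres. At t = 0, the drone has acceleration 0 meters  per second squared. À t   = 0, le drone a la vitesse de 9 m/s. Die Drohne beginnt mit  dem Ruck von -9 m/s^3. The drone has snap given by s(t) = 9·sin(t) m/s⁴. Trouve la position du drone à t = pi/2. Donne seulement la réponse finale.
La position à t = pi/2 est x = 13.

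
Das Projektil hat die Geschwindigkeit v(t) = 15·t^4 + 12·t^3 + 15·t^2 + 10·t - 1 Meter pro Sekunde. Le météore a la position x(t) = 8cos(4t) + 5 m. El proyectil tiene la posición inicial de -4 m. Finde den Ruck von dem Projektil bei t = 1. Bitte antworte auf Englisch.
Starting from velocity v(t) = 15·t^4 + 12·t^3 + 15·t^2 + 10·t - 1, we take 2 derivatives. Taking d/dt of v(t), we find a(t) = 60·t^3 + 36·t^2 + 30·t + 10. The derivative of acceleration gives jerk: j(t) = 180·t^2 + 72·t + 30. Using j(t) = 180·t^2 + 72·t + 30 and substituting t = 1, we find j = 282.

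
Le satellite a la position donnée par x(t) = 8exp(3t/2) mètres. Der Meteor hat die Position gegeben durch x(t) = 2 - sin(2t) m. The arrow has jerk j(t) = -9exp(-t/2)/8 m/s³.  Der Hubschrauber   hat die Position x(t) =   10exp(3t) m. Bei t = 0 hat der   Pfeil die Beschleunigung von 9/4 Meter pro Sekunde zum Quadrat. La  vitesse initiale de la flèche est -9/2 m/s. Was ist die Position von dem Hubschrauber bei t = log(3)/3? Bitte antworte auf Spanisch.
Usando x(t) = 10·exp(3·t) y sustituyendo t = log(3)/3, encontramos x = 30.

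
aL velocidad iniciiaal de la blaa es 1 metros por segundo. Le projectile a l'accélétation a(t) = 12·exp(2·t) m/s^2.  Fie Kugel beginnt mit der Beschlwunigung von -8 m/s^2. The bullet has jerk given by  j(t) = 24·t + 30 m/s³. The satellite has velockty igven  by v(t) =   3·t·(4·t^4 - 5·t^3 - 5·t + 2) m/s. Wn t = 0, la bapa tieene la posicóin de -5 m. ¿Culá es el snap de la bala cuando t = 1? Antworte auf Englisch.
We must differentiate our jerk equation j(t) = 24·t + 30 1 time. Taking d/dt of j(t), we find s(t) = 24. From the given snap equation s(t) = 24, we substitute t = 1 to get s = 24.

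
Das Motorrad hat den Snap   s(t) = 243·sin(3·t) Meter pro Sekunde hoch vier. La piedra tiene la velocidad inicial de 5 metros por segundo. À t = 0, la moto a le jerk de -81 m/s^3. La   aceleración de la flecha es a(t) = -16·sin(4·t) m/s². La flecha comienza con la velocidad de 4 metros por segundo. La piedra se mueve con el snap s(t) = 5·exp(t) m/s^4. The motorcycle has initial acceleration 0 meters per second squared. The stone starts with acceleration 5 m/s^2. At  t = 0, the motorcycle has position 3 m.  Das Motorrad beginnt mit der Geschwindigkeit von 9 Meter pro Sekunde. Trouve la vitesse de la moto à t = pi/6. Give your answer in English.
Starting from snap s(t) = 243·sin(3·t), we take 3 integrals. Taking ∫s(t)dt and applying j(0) = -81, we find j(t) = -81·cos(3·t). The integral of jerk is acceleration. Using a(0) = 0, we get a(t) = -27·sin(3·t). Finding the antiderivative of a(t) and using v(0) = 9: v(t) = 9·cos(3·t). Using v(t) = 9·cos(3·t) and substituting t = pi/6, we find v = 0.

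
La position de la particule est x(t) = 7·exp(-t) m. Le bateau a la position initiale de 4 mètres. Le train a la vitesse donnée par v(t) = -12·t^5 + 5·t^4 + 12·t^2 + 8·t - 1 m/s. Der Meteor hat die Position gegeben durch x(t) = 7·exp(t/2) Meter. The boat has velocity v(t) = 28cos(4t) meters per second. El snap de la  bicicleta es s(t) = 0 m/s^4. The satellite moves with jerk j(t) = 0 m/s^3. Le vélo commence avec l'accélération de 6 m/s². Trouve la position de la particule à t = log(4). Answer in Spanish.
Usando x(t) = 7·exp(-t) y sustituyendo t = log(4), encontramos x = 7/4.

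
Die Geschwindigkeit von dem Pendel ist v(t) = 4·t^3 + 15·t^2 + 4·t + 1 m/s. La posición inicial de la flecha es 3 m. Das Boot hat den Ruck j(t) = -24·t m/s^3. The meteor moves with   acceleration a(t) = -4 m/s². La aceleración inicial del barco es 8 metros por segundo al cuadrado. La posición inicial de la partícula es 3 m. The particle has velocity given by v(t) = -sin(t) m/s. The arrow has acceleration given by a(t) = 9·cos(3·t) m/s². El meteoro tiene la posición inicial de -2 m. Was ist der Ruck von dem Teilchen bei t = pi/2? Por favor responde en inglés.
We must differentiate our velocity equation v(t) = -sin(t) 2 times. Differentiating velocity, we get acceleration: a(t) = -cos(t). Differentiating acceleration, we get jerk: j(t) = sin(t). Using j(t) = sin(t) and substituting t = pi/2, we find j = 1.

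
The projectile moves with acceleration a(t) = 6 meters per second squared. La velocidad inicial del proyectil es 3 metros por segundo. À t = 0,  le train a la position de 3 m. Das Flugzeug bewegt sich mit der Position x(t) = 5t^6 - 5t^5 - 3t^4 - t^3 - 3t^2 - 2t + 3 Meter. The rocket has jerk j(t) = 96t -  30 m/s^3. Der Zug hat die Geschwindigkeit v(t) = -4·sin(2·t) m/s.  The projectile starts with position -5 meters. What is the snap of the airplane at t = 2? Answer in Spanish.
Debemos derivar nuestra ecuación de la posición x(t) = 5·t^6 - 5·t^5 - 3·t^4 - t^3 - 3·t^2 - 2·t + 3 4 veces. Derivando la posición, obtenemos la velocidad: v(t) = 30·t^5 - 25·t^4 - 12·t^3 - 3·t^2 - 6·t - 2. Derivando la velocidad, obtenemos la aceleración: a(t) = 150·t^4 - 100·t^3 - 36·t^2 - 6·t - 6. Derivando la aceleración, obtenemos la sacudida: j(t) = 600·t^3 - 300·t^2 - 72·t - 6. Tomando d/dt de j(t), encontramos s(t) = 1800·t^2 - 600·t - 72. Tenemos el snap s(t) = 1800·t^2 - 600·t - 72. Sustituyendo t = 2: s(2) = 5928.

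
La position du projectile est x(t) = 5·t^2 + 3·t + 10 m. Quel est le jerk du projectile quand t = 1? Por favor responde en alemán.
Wir müssen unsere Gleichung für die Position x(t) = 5·t^2 + 3·t + 10 3-mal ableiten. Durch Ableiten von der Position erhalten wir die Geschwindigkeit: v(t) = 10·t + 3. Die Ableitung von der Geschwindigkeit ergibt die Beschleunigung: a(t) = 10. Durch Ableiten von der Beschleunigung erhalten wir den Ruck: j(t) = 0. Wir haben den Ruck j(t) = 0. Durch Einsetzen von t = 1: j(1) = 0.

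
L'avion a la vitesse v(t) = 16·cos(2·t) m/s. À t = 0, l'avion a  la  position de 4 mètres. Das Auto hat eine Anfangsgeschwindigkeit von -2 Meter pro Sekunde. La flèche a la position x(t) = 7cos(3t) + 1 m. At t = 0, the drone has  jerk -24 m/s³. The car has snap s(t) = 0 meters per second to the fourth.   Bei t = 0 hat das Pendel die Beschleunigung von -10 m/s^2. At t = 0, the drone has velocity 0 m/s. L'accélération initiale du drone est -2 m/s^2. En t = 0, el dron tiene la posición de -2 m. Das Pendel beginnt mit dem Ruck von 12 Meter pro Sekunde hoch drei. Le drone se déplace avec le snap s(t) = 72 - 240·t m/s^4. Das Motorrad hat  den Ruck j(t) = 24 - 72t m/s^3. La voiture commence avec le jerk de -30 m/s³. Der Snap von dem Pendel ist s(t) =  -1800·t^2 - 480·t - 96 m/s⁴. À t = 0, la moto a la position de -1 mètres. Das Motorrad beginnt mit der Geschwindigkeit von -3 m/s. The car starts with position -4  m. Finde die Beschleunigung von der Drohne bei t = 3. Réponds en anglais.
To find the answer, we compute 2 antiderivatives of s(t) = 72 - 240·t. Taking ∫s(t)dt and applying j(0) = -24, we find j(t) = -120·t^2 + 72·t - 24. The integral of jerk is acceleration. Using a(0) = -2, we get a(t) = -40·t^3 + 36·t^2 - 24·t - 2. Using a(t) = -40·t^3 + 36·t^2 - 24·t - 2 and substituting t = 3, we find a = -830.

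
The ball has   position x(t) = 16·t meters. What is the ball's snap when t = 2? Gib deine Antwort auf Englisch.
To solve this, we need to take 4 derivatives of our position equation x(t) = 16·t. Taking d/dt of x(t), we find v(t) = 16. The derivative of velocity gives acceleration: a(t) = 0. The derivative of acceleration gives jerk: j(t) = 0. Taking d/dt of j(t), we find s(t) = 0. Using s(t) = 0 and substituting t = 2, we find s = 0.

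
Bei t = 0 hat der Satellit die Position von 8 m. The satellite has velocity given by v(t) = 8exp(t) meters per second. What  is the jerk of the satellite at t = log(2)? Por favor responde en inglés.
We must differentiate our velocity equation v(t) = 8·exp(t) 2 times. Taking d/dt of v(t), we find a(t) = 8·exp(t). Differentiating acceleration, we get jerk: j(t) = 8·exp(t). We have jerk j(t) = 8·exp(t). Substituting t = log(2): j(log(2)) = 16.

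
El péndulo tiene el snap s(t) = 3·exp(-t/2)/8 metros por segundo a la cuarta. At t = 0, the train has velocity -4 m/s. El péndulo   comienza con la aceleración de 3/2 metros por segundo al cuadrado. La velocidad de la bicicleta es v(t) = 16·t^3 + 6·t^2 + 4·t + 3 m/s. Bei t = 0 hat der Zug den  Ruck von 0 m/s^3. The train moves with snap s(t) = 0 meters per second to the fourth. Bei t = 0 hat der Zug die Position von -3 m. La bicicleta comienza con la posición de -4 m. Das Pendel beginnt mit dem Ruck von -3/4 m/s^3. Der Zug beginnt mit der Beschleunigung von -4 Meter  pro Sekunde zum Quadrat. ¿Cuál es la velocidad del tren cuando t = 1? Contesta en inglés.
We must find the antiderivative of our snap equation s(t) = 0 3 times. Integrating snap and using the initial condition j(0) = 0, we get j(t) = 0. Taking ∫j(t)dt and applying a(0) = -4, we find a(t) = -4. Taking ∫a(t)dt and applying v(0) = -4, we find v(t) = -4·t - 4. Using v(t) = -4·t - 4 and substituting t = 1, we find v = -8.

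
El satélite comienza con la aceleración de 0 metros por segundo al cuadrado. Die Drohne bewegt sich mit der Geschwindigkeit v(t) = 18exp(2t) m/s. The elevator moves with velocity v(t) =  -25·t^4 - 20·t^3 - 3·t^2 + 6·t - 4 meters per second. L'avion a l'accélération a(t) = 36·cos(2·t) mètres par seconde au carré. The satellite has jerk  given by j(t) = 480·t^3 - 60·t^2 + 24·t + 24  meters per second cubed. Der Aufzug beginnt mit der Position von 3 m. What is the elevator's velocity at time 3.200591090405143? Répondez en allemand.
Aus der Gleichung für die Geschwindigkeit v(t) = -25·t^4 - 20·t^3 - 3·t^2 + 6·t - 4, setzen wir t = 3.200591090405143 ein und erhalten v = -3294.62845823846.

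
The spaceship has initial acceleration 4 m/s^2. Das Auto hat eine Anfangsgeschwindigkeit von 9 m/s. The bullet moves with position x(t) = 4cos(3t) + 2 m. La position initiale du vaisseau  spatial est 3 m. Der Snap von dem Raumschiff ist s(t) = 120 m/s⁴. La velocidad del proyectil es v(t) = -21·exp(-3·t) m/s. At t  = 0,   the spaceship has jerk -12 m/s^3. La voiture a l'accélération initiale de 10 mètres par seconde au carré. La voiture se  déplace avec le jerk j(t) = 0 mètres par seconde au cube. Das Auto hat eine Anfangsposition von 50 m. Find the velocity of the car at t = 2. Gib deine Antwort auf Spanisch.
Necesitamos integrar nuestra ecuación de la sacudida j(t) = 0 2 veces. La integral de la sacudida es la aceleración. Usando a(0) = 10, obtenemos a(t) = 10. Tomando ∫a(t)dt y aplicando v(0) = 9, encontramos v(t) = 10·t + 9. Usando v(t) = 10·t + 9 y sustituyendo t = 2, encontramos v = 29.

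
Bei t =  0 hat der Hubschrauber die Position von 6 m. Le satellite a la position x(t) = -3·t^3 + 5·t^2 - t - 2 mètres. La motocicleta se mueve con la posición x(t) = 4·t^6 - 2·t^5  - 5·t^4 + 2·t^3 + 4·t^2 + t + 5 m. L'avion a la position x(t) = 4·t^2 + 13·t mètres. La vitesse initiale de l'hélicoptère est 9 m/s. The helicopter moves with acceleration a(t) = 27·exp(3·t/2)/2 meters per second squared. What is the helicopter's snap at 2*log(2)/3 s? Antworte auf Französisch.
Pour résoudre ceci, nous devons prendre 2 dérivées de notre équation de l'accélération a(t) = 27·exp(3·t/2)/2. La dérivée de l'accélération donne le jerk: j(t) = 81·exp(3·t/2)/4. En dérivant le jerk, nous obtenons le snap: s(t) = 243·exp(3·t/2)/8. En utilisant s(t) = 243·exp(3·t/2)/8 et en substituant t = 2*log(2)/3, nous trouvons s = 243/4.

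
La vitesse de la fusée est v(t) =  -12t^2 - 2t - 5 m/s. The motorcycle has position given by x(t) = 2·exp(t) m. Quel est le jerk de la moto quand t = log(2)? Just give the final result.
La réponse est 4.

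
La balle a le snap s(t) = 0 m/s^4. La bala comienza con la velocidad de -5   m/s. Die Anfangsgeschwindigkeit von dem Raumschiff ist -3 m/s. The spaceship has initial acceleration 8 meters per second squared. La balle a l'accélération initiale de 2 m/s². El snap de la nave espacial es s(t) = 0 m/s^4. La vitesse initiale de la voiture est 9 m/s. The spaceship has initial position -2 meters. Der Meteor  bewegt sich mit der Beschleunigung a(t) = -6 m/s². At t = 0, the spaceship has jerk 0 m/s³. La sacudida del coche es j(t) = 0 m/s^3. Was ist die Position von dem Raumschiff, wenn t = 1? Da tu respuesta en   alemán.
Wir müssen unsere Gleichung für den Snap s(t) = 0 4-mal integrieren. Durch Integration von dem Snap und Verwendung der Anfangsbedingung j(0) = 0, erhalten wir j(t) = 0. Durch Integration von dem Ruck und Verwendung der Anfangsbedingung a(0) = 8, erhalten wir a(t) = 8. Durch Integration von der Beschleunigung und Verwendung der Anfangsbedingung v(0) = -3, erhalten wir v(t) = 8·t - 3. Mit ∫v(t)dt und Anwendung von x(0) = -2, finden wir x(t) = 4·t^2 - 3·t - 2. Wir haben die Position x(t) = 4·t^2 - 3·t - 2. Durch Einsetzen von t = 1: x(1) = -1.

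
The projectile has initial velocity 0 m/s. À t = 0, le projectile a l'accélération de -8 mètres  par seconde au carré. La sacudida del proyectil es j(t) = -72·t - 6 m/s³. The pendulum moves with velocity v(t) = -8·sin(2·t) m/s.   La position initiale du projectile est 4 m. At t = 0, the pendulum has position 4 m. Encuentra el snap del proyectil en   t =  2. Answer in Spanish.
Partiendo de la sacudida j(t) = -72·t - 6, tomamos 1 derivada. La derivada de la sacudida da el snap: s(t) = -72. Tenemos el snap s(t) = -72. Sustituyendo t = 2: s(2) = -72.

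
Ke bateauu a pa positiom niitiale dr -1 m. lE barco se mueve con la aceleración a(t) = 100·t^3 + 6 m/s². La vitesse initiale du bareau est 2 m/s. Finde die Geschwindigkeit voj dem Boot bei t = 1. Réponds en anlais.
Starting from acceleration a(t) = 100·t^3 + 6, we take 1 antiderivative. Taking ∫a(t)dt and applying v(0) = 2, we find v(t) = 25·t^4 + 6·t + 2. From the given velocity equation v(t) = 25·t^4 + 6·t + 2, we substitute t = 1 to get v = 33.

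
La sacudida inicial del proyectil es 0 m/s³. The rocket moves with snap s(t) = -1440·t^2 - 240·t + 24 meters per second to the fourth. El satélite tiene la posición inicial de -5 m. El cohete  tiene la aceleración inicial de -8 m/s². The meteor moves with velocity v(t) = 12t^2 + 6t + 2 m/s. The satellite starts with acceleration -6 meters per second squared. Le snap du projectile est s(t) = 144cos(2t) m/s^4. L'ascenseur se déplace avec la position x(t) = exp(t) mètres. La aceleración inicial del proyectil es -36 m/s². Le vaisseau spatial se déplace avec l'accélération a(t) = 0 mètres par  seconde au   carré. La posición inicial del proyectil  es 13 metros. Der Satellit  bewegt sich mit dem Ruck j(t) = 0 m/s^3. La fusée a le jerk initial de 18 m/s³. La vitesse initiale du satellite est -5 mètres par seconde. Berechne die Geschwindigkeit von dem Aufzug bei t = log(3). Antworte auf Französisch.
Nous devons dériver notre équation de la position x(t) = exp(t) 1 fois. En prenant d/dt de x(t), nous trouvons v(t) = exp(t). En utilisant v(t) = exp(t) et en substituant t = log(3), nous trouvons v = 3.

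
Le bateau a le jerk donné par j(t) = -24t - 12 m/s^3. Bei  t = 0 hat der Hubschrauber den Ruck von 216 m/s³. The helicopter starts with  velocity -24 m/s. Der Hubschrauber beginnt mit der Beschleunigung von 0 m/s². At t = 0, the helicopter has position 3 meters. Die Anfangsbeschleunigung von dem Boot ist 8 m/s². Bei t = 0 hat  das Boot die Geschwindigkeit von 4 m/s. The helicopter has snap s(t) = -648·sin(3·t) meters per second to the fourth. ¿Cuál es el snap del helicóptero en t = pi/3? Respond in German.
Aus der Gleichung für den Snap s(t) = -648·sin(3·t), setzen wir t = pi/3 ein und erhalten s = 0.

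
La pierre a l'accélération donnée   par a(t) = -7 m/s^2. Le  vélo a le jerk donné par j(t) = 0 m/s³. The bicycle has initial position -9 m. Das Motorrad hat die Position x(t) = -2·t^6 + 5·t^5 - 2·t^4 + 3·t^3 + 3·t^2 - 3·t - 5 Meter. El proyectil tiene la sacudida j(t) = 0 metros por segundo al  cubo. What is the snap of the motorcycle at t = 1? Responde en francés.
Pour résoudre ceci, nous devons prendre 4 dérivées de notre équation de la position x(t) = -2·t^6 + 5·t^5 - 2·t^4 + 3·t^3 + 3·t^2 - 3·t - 5. En prenant d/dt de x(t), nous trouvons v(t) = -12·t^5 + 25·t^4 - 8·t^3 + 9·t^2 + 6·t - 3. En prenant d/dt de v(t), nous trouvons a(t) = -60·t^4 + 100·t^3 - 24·t^2 + 18·t + 6. En dérivant l'accélération, nous obtenons le jerk: j(t) = -240·t^3 + 300·t^2 - 48·t + 18. La dérivée du jerk donne le snap: s(t) = -720·t^2 + 600·t - 48. En utilisant s(t) = -720·t^2 + 600·t - 48 et en substituant t = 1, nous trouvons s = -168.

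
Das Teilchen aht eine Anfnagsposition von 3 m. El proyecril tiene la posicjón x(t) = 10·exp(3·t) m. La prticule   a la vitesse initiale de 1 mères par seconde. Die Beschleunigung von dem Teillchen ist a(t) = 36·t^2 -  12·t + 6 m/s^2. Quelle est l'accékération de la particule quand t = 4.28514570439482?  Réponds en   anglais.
We have acceleration a(t) = 36·t^2 - 12·t + 6. Substituting t = 4.28514570439482: a(4.28514570439482) = 615.627305031424.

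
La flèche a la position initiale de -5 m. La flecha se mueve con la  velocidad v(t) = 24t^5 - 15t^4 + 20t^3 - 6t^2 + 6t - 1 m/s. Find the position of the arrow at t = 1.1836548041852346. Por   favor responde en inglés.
To find the answer, we compute 1 integral of v(t) = 24·t^5 - 15·t^4 + 20·t^3 - 6·t^2 + 6·t - 1. The integral of velocity, with x(0) = -5, gives position: x(t) = 4·t^6 - 3·t^5 + 5·t^4 - 2·t^3 + 3·t^2 - t - 5. From the given position equation x(t) = 4·t^6 - 3·t^5 + 5·t^4 - 2·t^3 + 3·t^2 - t - 5, we substitute t = 1.1836548041852346 to get x = 8.54754277752192.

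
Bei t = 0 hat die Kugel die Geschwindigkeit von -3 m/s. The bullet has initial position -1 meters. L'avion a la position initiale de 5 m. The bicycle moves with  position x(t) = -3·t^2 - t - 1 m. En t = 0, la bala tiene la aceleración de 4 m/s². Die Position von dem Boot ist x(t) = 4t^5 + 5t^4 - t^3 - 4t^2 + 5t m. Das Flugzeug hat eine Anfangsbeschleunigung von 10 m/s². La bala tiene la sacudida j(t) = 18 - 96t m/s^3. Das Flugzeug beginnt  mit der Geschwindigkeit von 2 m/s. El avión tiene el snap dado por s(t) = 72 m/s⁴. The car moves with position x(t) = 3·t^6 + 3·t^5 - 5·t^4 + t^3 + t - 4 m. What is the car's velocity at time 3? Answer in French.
En partant de la position x(t) = 3·t^6 + 3·t^5 - 5·t^4 + t^3 + t - 4, nous prenons 1 dérivée. En dérivant la position, nous obtenons la vitesse: v(t) = 18·t^5 + 15·t^4 - 20·t^3 + 3·t^2 + 1. En utilisant v(t) = 18·t^5 + 15·t^4 - 20·t^3 + 3·t^2 + 1 et en substituant t = 3, nous trouvons v = 5077.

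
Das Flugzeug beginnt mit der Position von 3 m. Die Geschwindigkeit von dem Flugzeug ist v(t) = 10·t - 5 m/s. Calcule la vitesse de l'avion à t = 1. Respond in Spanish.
Tenemos la velocidad v(t) = 10·t - 5. Sustituyendo t = 1: v(1) = 5.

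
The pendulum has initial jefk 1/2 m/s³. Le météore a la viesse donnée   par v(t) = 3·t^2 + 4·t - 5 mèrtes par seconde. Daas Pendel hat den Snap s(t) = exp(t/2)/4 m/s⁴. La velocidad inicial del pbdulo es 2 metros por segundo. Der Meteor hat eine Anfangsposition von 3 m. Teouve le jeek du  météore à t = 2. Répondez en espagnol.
Para resolver esto, necesitamos tomar 2 derivadas de nuestra ecuación de la velocidad v(t) = 3·t^2 + 4·t - 5. La derivada de la velocidad da la aceleración: a(t) = 6·t + 4. Derivando la aceleración, obtenemos la sacudida: j(t) = 6. De la ecuación de la sacudida j(t) = 6, sustituimos t = 2 para obtener j = 6.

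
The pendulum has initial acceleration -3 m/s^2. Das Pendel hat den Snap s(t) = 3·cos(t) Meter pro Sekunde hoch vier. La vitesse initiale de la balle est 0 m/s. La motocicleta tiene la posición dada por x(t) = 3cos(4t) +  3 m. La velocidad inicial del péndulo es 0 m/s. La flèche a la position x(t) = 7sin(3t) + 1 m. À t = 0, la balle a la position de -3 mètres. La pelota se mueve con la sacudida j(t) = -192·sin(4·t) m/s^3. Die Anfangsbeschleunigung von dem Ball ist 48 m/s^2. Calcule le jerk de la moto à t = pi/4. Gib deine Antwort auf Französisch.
En partant de la position x(t) = 3·cos(4·t) + 3, nous prenons 3 dérivées. La dérivée de la position donne la vitesse: v(t) = -12·sin(4·t). La dérivée de la vitesse donne l'accélération: a(t) = -48·cos(4·t). La dérivée de l'accélération donne le jerk: j(t) = 192·sin(4·t). Nous avons le jerk j(t) = 192·sin(4·t). En substituant t = pi/4: j(pi/4) = 0.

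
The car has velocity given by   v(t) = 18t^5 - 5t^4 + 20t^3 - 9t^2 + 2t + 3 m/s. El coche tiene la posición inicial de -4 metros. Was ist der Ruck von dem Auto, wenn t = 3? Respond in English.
We must differentiate our velocity equation v(t) = 18·t^5 - 5·t^4 + 20·t^3 - 9·t^2 + 2·t + 3 2 times. Differentiating velocity, we get acceleration: a(t) = 90·t^4 - 20·t^3 + 60·t^2 - 18·t + 2. The derivative of acceleration gives jerk: j(t) = 360·t^3 - 60·t^2 + 120·t - 18. We have jerk j(t) = 360·t^3 - 60·t^2 + 120·t - 18. Substituting t = 3: j(3) = 9522.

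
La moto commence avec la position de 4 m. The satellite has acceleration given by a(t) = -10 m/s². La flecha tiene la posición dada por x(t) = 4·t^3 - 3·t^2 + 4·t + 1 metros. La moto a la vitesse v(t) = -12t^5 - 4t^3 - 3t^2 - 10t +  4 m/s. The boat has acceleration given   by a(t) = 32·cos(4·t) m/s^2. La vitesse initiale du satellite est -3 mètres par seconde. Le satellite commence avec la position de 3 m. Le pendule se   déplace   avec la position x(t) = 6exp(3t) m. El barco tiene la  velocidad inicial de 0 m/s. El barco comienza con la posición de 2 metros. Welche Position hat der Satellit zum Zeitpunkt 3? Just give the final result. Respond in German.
x(3) = -51.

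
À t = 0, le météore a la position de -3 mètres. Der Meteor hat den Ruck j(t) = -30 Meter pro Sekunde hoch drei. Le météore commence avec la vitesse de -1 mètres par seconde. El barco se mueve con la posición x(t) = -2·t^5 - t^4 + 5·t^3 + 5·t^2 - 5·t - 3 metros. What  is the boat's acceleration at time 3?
Starting from position x(t) = -2·t^5 - t^4 + 5·t^3 + 5·t^2 - 5·t - 3, we take 2 derivatives. The derivative of position gives velocity: v(t) = -10·t^4 - 4·t^3 + 15·t^2 + 10·t - 5. Taking d/dt of v(t), we find a(t) = -40·t^3 - 12·t^2 + 30·t + 10. We have acceleration a(t) = -40·t^3 - 12·t^2 + 30·t + 10. Substituting t = 3: a(3) = -1088.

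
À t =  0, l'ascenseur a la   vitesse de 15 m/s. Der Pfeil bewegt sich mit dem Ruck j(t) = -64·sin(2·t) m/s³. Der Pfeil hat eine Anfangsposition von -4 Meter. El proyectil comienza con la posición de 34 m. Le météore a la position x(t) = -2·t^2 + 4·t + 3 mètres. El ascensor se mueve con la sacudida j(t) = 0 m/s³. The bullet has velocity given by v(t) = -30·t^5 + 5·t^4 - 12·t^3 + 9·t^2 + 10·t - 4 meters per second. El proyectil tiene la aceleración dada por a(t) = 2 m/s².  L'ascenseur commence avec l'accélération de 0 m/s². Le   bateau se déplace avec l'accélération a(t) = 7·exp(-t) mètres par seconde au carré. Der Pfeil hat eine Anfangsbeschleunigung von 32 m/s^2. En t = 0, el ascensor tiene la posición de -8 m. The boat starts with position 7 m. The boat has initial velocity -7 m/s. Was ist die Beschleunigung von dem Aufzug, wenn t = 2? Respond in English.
To solve this, we need to take 1 antiderivative of our jerk equation j(t) = 0. Taking ∫j(t)dt and applying a(0) = 0, we find a(t) = 0. Using a(t) = 0 and substituting t = 2, we find a = 0.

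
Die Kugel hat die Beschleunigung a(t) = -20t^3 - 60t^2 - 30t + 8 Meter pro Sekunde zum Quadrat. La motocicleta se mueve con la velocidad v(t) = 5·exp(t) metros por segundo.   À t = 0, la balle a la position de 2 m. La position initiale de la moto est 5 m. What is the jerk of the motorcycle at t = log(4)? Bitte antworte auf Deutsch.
Um dies zu lösen, müssen wir 2 Ableitungen unserer Gleichung für die Geschwindigkeit v(t) = 5·exp(t) nehmen. Die Ableitung von der Geschwindigkeit ergibt die Beschleunigung: a(t) = 5·exp(t). Durch Ableiten von der Beschleunigung erhalten wir den Ruck: j(t) = 5·exp(t). Mit j(t) = 5·exp(t) und Einsetzen von t = log(4), finden wir j = 20.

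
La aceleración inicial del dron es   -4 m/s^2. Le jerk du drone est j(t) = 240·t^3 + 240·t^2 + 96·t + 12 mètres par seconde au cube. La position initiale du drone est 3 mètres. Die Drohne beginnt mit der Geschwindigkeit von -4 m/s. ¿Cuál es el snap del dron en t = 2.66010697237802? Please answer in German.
Um dies zu lösen, müssen wir 1 Ableitung unserer Gleichung für den Ruck j(t) = 240·t^3 + 240·t^2 + 96·t + 12 nehmen. Durch Ableiten von dem Ruck erhalten wir den Snap: s(t) = 720·t^2 + 480·t + 96. Mit s(t) = 720·t^2 + 480·t + 96 und Einsetzen von t = 2.66010697237802, finden wir s = 6467.69310197724.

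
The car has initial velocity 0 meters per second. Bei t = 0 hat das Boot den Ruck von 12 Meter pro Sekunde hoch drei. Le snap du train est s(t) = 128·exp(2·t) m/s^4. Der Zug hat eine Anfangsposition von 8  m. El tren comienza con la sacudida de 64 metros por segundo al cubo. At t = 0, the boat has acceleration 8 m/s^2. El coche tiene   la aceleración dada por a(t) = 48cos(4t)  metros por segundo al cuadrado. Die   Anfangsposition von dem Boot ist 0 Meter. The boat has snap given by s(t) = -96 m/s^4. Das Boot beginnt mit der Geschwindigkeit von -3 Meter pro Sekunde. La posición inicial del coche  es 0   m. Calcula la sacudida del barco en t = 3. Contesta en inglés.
We must find the antiderivative of our snap equation s(t) = -96 1 time. Finding the antiderivative of s(t) and using j(0) = 12: j(t) = 12 - 96·t. From the given jerk equation j(t) = 12 - 96·t, we substitute t = 3 to get j = -276.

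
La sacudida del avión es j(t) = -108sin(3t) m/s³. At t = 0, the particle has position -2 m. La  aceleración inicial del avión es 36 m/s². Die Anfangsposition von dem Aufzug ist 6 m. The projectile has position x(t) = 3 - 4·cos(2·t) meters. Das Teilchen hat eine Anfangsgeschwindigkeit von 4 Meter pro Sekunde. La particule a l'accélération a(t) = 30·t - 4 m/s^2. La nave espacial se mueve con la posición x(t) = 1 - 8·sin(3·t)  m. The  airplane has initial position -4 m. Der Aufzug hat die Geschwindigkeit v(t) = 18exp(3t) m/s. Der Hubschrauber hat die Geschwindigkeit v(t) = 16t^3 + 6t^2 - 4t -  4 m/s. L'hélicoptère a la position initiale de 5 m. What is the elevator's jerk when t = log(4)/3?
To solve this, we need to take 2 derivatives of our velocity equation v(t) = 18·exp(3·t). Taking d/dt of v(t), we find a(t) = 54·exp(3·t). The derivative of acceleration gives jerk: j(t) = 162·exp(3·t). We have jerk j(t) = 162·exp(3·t). Substituting t = log(4)/3: j(log(4)/3) = 648.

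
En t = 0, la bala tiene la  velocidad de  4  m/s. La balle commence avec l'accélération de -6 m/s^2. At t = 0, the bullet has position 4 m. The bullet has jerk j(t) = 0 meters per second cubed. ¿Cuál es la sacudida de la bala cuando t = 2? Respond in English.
We have jerk j(t) = 0. Substituting t = 2: j(2) = 0.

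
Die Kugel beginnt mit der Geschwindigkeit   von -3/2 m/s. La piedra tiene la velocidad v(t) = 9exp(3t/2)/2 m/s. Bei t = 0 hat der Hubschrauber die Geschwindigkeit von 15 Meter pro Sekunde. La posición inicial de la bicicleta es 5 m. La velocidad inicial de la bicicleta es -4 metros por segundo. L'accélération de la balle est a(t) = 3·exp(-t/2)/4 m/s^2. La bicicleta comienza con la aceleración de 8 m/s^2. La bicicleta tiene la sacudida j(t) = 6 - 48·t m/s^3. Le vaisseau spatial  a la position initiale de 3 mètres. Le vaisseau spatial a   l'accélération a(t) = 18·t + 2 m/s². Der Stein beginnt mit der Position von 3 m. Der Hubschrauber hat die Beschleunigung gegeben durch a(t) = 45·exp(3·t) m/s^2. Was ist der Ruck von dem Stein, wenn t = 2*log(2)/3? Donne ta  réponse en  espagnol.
Debemos derivar nuestra ecuación de la velocidad v(t) = 9·exp(3·t/2)/2 2 veces. La derivada de la velocidad da la aceleración: a(t) = 27·exp(3·t/2)/4. Tomando d/dt de a(t), encontramos j(t) = 81·exp(3·t/2)/8. De la ecuación de la sacudida j(t) = 81·exp(3·t/2)/8, sustituimos t = 2*log(2)/3 para obtener j = 81/4.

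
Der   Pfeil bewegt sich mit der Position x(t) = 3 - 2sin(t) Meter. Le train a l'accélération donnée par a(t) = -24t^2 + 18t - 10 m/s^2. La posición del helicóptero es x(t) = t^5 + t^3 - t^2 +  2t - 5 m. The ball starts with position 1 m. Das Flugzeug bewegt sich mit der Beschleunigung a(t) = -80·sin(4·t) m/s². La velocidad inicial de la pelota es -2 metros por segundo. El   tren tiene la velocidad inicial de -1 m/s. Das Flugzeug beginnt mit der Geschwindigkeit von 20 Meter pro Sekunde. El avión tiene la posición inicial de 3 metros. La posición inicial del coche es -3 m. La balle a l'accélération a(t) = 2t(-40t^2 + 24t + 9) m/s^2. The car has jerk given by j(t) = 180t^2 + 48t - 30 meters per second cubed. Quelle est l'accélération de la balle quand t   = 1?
De l'équation de l'accélération a(t) = 2·t·(-40·t^2 + 24·t + 9), nous substituons t = 1 pour obtenir a = -14.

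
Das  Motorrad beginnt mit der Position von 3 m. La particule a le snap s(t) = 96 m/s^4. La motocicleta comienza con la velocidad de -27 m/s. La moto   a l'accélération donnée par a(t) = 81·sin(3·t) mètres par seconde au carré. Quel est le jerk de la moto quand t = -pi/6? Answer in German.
Wir müssen unsere Gleichung für die Beschleunigung a(t) = 81·sin(3·t) 1-mal ableiten. Durch Ableiten von der Beschleunigung erhalten wir den Ruck: j(t) = 243·cos(3·t). Mit j(t) = 243·cos(3·t) und Einsetzen von t = -pi/6, finden wir j = 0.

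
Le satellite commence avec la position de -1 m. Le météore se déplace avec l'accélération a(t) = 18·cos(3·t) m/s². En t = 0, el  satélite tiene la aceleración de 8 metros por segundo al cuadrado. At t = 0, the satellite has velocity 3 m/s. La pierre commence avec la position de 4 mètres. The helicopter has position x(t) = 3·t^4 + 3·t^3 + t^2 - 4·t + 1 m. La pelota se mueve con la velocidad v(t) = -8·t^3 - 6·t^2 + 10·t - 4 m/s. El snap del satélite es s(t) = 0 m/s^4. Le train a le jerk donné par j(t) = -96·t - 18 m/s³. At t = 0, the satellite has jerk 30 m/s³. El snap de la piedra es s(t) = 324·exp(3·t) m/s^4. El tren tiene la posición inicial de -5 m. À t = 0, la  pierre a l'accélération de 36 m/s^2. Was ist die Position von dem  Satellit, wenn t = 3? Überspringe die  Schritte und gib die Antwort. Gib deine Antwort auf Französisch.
La réponse est 179.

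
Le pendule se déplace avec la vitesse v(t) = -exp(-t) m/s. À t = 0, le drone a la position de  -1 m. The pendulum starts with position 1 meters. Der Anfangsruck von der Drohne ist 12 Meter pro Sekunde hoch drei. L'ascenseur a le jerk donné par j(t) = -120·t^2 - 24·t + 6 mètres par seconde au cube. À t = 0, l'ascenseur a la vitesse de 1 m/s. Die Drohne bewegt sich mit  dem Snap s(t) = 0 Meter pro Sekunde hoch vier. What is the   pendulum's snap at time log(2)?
Starting from velocity v(t) = -exp(-t), we take 3 derivatives. Taking d/dt of v(t), we find a(t) = exp(-t). Differentiating acceleration, we get jerk: j(t) = -exp(-t). The derivative of jerk gives snap: s(t) = exp(-t). From the given snap equation s(t) = exp(-t), we substitute t = log(2) to get s = 1/2.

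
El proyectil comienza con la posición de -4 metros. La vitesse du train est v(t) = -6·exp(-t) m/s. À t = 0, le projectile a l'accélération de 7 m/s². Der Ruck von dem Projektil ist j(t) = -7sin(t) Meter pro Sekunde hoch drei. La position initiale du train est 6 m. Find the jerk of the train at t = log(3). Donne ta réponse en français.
En partant de la vitesse v(t) = -6·exp(-t), nous prenons 2 dérivées. En prenant d/dt de v(t), nous trouvons a(t) = 6·exp(-t). En dérivant l'accélération, nous obtenons le jerk: j(t) = -6·exp(-t). De l'équation du jerk j(t) = -6·exp(-t), nous substituons t = log(3) pour obtenir j = -2.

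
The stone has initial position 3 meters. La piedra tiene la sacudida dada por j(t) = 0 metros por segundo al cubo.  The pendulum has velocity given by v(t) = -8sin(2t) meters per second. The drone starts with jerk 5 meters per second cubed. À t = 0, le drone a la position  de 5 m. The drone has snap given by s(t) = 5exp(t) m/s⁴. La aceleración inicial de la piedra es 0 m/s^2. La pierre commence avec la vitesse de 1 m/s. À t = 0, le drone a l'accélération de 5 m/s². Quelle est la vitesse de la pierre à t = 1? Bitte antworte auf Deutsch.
Wir müssen unsere Gleichung für den Ruck j(t) = 0 2-mal integrieren. Die Stammfunktion von dem Ruck ist die Beschleunigung. Mit a(0) = 0 erhalten wir a(t) = 0. Durch Integration von der Beschleunigung und Verwendung der Anfangsbedingung v(0) = 1, erhalten wir v(t) = 1. Mit v(t) = 1 und Einsetzen von t = 1, finden wir v = 1.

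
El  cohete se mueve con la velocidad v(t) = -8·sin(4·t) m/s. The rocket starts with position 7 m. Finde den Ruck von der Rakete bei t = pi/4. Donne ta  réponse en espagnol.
Para resolver esto, necesitamos tomar 2 derivadas de nuestra ecuación de la velocidad v(t) = -8·sin(4·t). Tomando d/dt de v(t), encontramos a(t) = -32·cos(4·t). Tomando d/dt de a(t), encontramos j(t) = 128·sin(4·t). De la ecuación de la sacudida j(t) = 128·sin(4·t), sustituimos t = pi/4 para obtener j = 0.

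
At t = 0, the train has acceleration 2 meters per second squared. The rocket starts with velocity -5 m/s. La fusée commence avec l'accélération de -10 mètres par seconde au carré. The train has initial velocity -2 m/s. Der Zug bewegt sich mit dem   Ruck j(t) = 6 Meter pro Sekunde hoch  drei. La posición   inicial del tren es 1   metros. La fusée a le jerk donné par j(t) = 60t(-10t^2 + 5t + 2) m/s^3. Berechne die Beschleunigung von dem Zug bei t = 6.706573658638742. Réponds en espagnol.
Necesitamos integrar nuestra ecuación de la sacudida j(t) = 6 1 vez. Integrando la sacudida y usando la condición inicial a(0) = 2, obtenemos a(t) = 6·t + 2. Usando a(t) = 6·t + 2 y sustituyendo t = 6.706573658638742, encontramos a = 42.2394419518325.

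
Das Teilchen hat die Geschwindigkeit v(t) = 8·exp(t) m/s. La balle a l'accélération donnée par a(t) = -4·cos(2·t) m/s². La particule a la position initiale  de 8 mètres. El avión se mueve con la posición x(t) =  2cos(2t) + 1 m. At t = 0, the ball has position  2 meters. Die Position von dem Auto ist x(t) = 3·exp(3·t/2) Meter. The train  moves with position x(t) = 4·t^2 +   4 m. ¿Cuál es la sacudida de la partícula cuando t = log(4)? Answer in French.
Pour résoudre ceci, nous devons prendre 2 dérivées de notre équation de la vitesse v(t) = 8·exp(t). En dérivant la vitesse, nous obtenons l'accélération: a(t) = 8·exp(t). La dérivée de l'accélération donne le jerk: j(t) = 8·exp(t). En utilisant j(t) = 8·exp(t) et en substituant t = log(4), nous trouvons j = 32.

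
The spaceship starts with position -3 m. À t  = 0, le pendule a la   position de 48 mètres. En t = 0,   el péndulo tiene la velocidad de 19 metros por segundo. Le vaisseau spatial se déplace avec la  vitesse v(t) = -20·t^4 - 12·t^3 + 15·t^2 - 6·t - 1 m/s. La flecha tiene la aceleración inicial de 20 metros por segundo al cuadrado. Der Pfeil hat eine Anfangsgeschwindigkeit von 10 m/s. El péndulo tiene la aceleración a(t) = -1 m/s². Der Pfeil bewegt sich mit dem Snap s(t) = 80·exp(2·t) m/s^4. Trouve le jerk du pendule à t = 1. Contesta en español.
Para resolver esto, necesitamos tomar 1 derivada de nuestra ecuación de la aceleración a(t) = -1. Tomando d/dt de a(t), encontramos j(t) = 0. Tenemos la sacudida j(t) = 0. Sustituyendo t = 1: j(1) = 0.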